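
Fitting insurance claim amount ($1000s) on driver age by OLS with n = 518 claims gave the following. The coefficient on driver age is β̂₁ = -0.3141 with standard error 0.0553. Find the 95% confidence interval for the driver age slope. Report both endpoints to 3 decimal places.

(-0.423, -0.205)

df = n − 2 = 518 − 2 = 516.
t* = t_{0.025, 516} = 1.964572.
Margin = t* × SE = 1.964572 × 0.0553 = 0.10864.
CI: -0.3141 ± 0.10864 → (-0.423, -0.205).
With 95% confidence, each one-unit increase in driver age is associated with a change of between -0.423 and -0.205 $1000s in insurance claim amount.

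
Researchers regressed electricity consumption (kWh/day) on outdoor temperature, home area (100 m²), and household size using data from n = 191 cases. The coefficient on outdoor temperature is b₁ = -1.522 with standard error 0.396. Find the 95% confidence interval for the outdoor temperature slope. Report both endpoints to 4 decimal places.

(-2.3032, -0.7408)

df = n − k − 1 = 191 − 3 − 1 = 187.
t* = t_{0.025, 187} = 1.972731.
Margin = t* × SE = 1.972731 × 0.396 = 0.781201.
CI: -1.522 ± 0.781201 → (-2.3032, -0.7408).
With 95% confidence, each one-unit increase in outdoor temperature is associated with a change of between -2.3032 and -0.7408 kWh/day in electricity consumption, holding the other predictors fixed.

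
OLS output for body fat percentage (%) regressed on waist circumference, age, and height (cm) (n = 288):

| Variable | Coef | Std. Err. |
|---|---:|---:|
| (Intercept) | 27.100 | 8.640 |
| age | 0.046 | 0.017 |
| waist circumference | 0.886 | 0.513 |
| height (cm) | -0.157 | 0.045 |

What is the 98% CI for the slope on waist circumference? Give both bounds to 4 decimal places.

Read off: b = 0.886, SE = 0.513 for waist circumference.
df = n − k − 1 = 288 − 3 − 1 = 284.
t* = t_{0.01, 284} = 2.33955.
Margin = t* × SE = 2.33955 × 0.513 = 1.200189.
CI: 0.886 ± 1.200189 → (-0.3142, 2.0862).

(-0.3142, 2.0862)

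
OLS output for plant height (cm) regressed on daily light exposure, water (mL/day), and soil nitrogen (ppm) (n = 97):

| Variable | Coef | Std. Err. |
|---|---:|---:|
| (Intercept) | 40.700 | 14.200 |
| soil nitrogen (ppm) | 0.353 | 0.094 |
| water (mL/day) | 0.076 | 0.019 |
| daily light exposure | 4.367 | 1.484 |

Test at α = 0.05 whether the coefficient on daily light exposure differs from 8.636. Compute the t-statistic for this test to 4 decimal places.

Read off: b = 4.367, SE = 1.484 for daily light exposure.
H₀: β₁ = 8.636 vs H₁: β₁ ≠ 8.636.
t = (4.367 − 8.636) / 1.484 = -2.8767.
df = n − k − 1 = 97 − 3 − 1 = 93.
Two-sided p ≈ 0.0050, which is < 0.05, so reject H₀.
There is evidence that the true slope on daily light exposure differs from 8.636 cm per unit, holding the other predictors fixed.

t = -2.8767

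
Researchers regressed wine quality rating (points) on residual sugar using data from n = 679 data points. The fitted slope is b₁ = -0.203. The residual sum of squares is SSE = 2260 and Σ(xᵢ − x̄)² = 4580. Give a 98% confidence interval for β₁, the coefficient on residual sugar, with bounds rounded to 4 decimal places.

(-0.2660, -0.1400)

MSE = SSE/(n − 2) = 2260/677 = 3.33826.
SE(b₁) = √(MSE/Sₓₓ) = √(3.33826/4580) = 0.0269977.
df = n − 2 = 677.
t* = t_{0.01, 677} = 2.331869.
Margin = t* × SE = 2.331869 × 0.0269977 = 0.062955.
CI: -0.203 ± 0.062955 → (-0.2660, -0.1400).
With 98% confidence, each one-unit increase in residual sugar is associated with a change of between -0.2660 and -0.1400 points in wine quality rating.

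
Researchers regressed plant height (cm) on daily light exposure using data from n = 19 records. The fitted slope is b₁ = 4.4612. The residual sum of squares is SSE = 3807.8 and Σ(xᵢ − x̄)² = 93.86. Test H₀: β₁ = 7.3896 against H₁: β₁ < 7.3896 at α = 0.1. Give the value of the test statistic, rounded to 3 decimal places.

MSE = SSE/(n − 2) = 3807.8/17 = 223.988.
SE(b₁) = √(MSE/Sₓₓ) = √(223.988/93.86) = 1.5448.
t = (4.4612 − 7.3896) / 1.5448 = -1.896.
df = n − 2 = 17.
One-sided p ≈ 0.0376, which is < 0.1, so reject H₀.
There is evidence that the true slope on daily light exposure is below 7.3896 cm per unit.

t = -1.896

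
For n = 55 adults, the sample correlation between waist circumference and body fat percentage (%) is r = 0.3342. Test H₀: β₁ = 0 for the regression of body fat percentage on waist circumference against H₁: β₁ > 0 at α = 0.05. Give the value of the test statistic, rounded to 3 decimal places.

t = 2.581

t = r·√(n − 2)/√(1 − r²) = 0.3342·√53/√0.88831 = 2.581.
df = n − 2 = 53.
One-sided p ≈ 0.0063, which is < 0.05, so reject H₀.
There is evidence of a linear association between waist circumference and body fat percentage.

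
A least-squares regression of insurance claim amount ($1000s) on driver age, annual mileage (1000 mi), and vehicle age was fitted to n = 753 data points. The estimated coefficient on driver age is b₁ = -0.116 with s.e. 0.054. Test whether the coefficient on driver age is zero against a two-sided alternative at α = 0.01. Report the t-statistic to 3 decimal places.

t = -2.148

H₀: β₁ = 0 vs H₁: β₁ ≠ 0.
t = (b₁ − β₁⁰)/SE = -0.116 / 0.054 = -2.148.
df = n − k − 1 = 753 − 3 − 1 = 749.
Two-sided p ≈ 0.0320, which is ≥ 0.01, so fail to reject H₀.
The data do not give significant evidence of an association between driver age and insurance claim amount, after adjusting for the other predictors.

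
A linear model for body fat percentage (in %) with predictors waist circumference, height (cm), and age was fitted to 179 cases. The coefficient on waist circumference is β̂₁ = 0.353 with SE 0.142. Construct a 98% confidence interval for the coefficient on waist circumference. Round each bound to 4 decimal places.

df = n − k − 1 = 179 − 3 − 1 = 175.
t* = t_{0.01, 175} = 2.347845.
Margin = t* × SE = 2.347845 × 0.142 = 0.333394.
CI: 0.353 ± 0.333394 → (0.0196, 0.6864).
With 98% confidence, each one-unit increase in waist circumference is associated with a change of between 0.0196 and 0.6864 % in body fat percentage, holding the other predictors fixed.

(0.0196, 0.6864)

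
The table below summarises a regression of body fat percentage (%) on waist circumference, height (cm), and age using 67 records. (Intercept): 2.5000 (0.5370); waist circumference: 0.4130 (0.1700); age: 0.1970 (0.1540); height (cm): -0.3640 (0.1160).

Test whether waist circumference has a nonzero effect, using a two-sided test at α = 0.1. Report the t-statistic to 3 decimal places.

t = 2.429

Read off: b = 0.4130, SE = 0.1700 for waist circumference.
H₀: β₁ = 0 vs H₁: β₁ ≠ 0.
t = 0.4130 / 0.1700 = 2.429.
df = n − k − 1 = 67 − 3 − 1 = 63.
Two-sided p ≈ 0.0180, which is < 0.1, so reject H₀.
There is evidence that waist circumference is associated with body fat percentage, holding the other predictors fixed.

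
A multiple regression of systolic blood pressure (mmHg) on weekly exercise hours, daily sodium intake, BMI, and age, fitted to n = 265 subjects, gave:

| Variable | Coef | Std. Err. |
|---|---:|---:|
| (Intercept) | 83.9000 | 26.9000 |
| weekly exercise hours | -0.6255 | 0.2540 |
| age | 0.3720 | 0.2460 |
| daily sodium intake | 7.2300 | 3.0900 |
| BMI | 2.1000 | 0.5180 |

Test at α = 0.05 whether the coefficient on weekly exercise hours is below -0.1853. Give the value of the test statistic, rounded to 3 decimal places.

t = -1.733

Read off: b = -0.6255, SE = 0.2540 for weekly exercise hours.
H₀: β₁ = -0.1853 vs H₁: β₁ < -0.1853.
t = (-0.6255 − (-0.1853)) / 0.2540 = -1.733.
df = n − k − 1 = 265 − 4 − 1 = 260.
One-sided p ≈ 0.0421, which is < 0.05, so reject H₀.
There is evidence that the true slope on weekly exercise hours is below -0.1853 mmHg per unit, holding the other predictors fixed.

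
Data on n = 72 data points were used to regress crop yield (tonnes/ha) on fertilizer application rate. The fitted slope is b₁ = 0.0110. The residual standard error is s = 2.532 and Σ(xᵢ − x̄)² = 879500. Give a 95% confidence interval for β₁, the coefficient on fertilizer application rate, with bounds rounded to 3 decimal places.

(0.006, 0.016)

SE(b₁) = s/√Sₓₓ = 2.532/√879500 = 0.00269989.
df = n − 2 = 70.
t* = t_{0.025, 70} = 1.994437.
Margin = t* × SE = 1.994437 × 0.00269989 = 0.00538.
CI: 0.0110 ± 0.00538 → (0.006, 0.016).
With 95% confidence, each one-unit increase in fertilizer application rate is associated with a change of between 0.006 and 0.016 tonnes/ha in crop yield.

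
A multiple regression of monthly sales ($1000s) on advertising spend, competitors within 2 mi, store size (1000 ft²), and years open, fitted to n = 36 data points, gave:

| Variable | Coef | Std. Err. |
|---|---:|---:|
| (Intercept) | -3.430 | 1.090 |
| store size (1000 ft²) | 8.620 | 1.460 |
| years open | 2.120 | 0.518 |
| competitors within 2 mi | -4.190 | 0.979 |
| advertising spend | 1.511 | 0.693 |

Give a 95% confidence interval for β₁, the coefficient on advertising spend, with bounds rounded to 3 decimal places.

Read off: b = 1.511, SE = 0.693 for advertising spend.
df = n − k − 1 = 36 − 4 − 1 = 31.
t* = t_{0.025, 31} = 2.039513.
Margin = t* × SE = 2.039513 × 0.693 = 1.41338.
CI: 1.511 ± 1.41338 → (0.098, 2.924).

(0.098, 2.924)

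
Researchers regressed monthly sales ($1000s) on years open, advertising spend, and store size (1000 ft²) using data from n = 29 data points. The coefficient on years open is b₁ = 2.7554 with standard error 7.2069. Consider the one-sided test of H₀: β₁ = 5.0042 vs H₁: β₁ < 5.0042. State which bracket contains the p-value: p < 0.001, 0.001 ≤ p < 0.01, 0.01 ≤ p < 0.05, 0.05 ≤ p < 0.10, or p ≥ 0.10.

t = (2.7554 − 5.0042) / 7.2069 = -0.312.
df = n − k − 1 = 29 − 3 − 1 = 25.
One-sided p = P(T_{25} < t) ≈ 0.3788.
So p ≥ 0.10.

p ≥ 0.10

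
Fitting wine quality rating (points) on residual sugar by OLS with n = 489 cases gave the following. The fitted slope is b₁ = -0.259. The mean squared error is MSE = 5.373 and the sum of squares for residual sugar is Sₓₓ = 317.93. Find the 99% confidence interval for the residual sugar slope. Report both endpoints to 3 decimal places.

SE(b₁) = √(MSE/Sₓₓ) = √(5.373/317.93) = 0.13.
df = n − 2 = 487.
t* = t_{0.005, 487} = 2.585962.
Margin = t* × SE = 2.585962 × 0.13 = 0.33617.
CI: -0.259 ± 0.33617 → (-0.595, 0.077).
With 99% confidence, each one-unit increase in residual sugar is associated with a change of between -0.595 and 0.077 points in wine quality rating.

(-0.595, 0.077)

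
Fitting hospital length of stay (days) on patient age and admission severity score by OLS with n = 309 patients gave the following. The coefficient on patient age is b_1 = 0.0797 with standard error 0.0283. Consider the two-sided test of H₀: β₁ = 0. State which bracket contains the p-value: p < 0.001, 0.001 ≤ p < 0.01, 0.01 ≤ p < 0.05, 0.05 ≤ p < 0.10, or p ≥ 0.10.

0.001 ≤ p < 0.01

t = 0.0797 / 0.0283 = 2.816.
df = n − k − 1 = 309 − 2 − 1 = 306.
Two-sided p = 2·P(T_{306} > |t|) ≈ 0.0052.
So 0.001 ≤ p < 0.01.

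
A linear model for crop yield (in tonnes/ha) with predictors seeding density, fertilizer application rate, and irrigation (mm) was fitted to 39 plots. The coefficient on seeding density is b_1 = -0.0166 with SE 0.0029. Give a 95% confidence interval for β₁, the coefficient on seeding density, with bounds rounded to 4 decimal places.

(-0.0225, -0.0107)

df = n − k − 1 = 39 − 3 − 1 = 35.
t* = t_{0.025, 35} = 2.030108.
Margin = t* × SE = 2.030108 × 0.0029 = 0.005887.
CI: -0.0166 ± 0.005887 → (-0.0225, -0.0107).
With 95% confidence, each one-unit increase in seeding density is associated with a change of between -0.0225 and -0.0107 tonnes/ha in crop yield, holding the other predictors fixed.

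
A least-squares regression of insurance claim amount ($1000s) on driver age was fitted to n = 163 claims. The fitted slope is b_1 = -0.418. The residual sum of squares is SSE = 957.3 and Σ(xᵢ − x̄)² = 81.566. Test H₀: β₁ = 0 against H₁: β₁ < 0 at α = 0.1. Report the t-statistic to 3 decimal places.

t = -1.548

MSE = SSE/(n − 2) = 957.3/161 = 5.94596.
SE(b_1) = √(MSE/Sₓₓ) = √(5.94596/81.566) = 0.269995.
t = -0.418 / 0.269995 = -1.548.
df = n − 2 = 161.
One-sided p ≈ 0.0618, which is < 0.1, so reject H₀.
There is evidence that the true slope on driver age is negative.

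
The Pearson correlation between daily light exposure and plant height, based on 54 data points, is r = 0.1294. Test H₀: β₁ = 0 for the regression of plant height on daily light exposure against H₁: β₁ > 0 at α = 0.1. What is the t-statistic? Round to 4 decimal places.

t = 0.9410

t = r·√(n − 2)/√(1 − r²) = 0.1294·√52/√0.983256 = 0.9410.
df = n − 2 = 52.
One-sided p ≈ 0.1755, which is ≥ 0.1, so fail to reject H₀.
The data do not give significant evidence of a linear association between daily light exposure and plant height.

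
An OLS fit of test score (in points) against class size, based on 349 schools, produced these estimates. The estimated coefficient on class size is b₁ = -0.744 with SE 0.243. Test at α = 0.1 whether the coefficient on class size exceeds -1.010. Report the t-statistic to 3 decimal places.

H₀: β₁ = -1.010 vs H₁: β₁ > -1.010.
t = (b₁ − β₁⁰)/SE = (-0.744 − (-1.010)) / 0.243 = 1.095.
df = n − 2 = 349 − 2 = 347.
One-sided p ≈ 0.1372, which is ≥ 0.1, so fail to reject H₀.
The data do not give significant evidence that the true slope on class size exceeds -1.010 points per unit.

t = 1.095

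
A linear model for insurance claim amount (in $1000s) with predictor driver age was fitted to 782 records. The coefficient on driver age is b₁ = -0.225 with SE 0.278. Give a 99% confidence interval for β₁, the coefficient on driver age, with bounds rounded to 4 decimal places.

(-0.9428, 0.4928)

df = n − 2 = 782 − 2 = 780.
t* = t_{0.005, 780} = 2.582147.
Margin = t* × SE = 2.582147 × 0.278 = 0.717837.
CI: -0.225 ± 0.717837 → (-0.9428, 0.4928).
With 99% confidence, each one-unit increase in driver age is associated with a change of between -0.9428 and 0.4928 $1000s in insurance claim amount.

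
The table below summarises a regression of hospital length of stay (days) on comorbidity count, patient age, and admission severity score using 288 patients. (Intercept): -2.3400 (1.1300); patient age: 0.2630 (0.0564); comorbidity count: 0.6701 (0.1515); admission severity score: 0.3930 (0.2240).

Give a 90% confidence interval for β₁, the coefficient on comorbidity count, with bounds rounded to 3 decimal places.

(0.420, 0.920)

Read off: b = 0.6701, SE = 0.1515 for comorbidity count.
df = n − k − 1 = 288 − 3 − 1 = 284.
t* = t_{0.05, 284} = 1.650237.
Margin = t* × SE = 1.650237 × 0.1515 = 0.25001.
CI: 0.6701 ± 0.25001 → (0.420, 0.920).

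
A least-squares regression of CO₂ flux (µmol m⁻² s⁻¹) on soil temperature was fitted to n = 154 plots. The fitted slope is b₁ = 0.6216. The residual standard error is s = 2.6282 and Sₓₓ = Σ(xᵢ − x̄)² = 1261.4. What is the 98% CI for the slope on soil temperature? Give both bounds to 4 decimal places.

SE(b₁) = s/√Sₓₓ = 2.6282/√1261.4 = 0.074.
df = n − 2 = 152.
t* = t_{0.01, 152} = 2.351131.
Margin = t* × SE = 2.351131 × 0.074 = 0.173984.
CI: 0.6216 ± 0.173984 → (0.4476, 0.7956).
With 98% confidence, each one-unit increase in soil temperature is associated with a change of between 0.4476 and 0.7956 µmol m⁻² s⁻¹ in CO₂ flux.

(0.4476, 0.7956)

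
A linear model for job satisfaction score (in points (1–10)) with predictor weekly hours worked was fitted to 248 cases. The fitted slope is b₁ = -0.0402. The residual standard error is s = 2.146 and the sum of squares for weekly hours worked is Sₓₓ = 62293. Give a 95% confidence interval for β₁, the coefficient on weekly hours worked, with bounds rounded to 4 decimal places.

(-0.0571, -0.0233)

SE(b₁) = s/√Sₓₓ = 2.146/√62293 = 0.00859825.
df = n − 2 = 246.
t* = t_{0.025, 246} = 1.969654.
Margin = t* × SE = 1.969654 × 0.00859825 = 0.016936.
CI: -0.0402 ± 0.016936 → (-0.0571, -0.0233).
With 95% confidence, each one-unit increase in weekly hours worked is associated with a change of between -0.0571 and -0.0233 points (1–10) in job satisfaction score.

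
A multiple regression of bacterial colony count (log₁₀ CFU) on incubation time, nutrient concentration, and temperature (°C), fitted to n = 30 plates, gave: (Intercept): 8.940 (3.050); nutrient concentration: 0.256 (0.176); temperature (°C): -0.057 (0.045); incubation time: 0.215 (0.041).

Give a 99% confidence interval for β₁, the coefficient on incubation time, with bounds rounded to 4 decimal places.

(0.1011, 0.3289)

Read off: b = 0.215, SE = 0.041 for incubation time.
df = n − k − 1 = 30 − 3 − 1 = 26.
t* = t_{0.005, 26} = 2.778715.
Margin = t* × SE = 2.778715 × 0.041 = 0.113927.
CI: 0.215 ± 0.113927 → (0.1011, 0.3289).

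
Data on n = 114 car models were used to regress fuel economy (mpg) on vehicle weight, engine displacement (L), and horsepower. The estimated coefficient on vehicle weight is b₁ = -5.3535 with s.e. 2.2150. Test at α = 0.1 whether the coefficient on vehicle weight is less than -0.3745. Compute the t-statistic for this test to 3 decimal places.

t = -2.248

H₀: β₁ = -0.3745 vs H₁: β₁ < -0.3745.
t = (b₁ − β₁⁰)/SE = (-5.3535 − (-0.3745)) / 2.2150 = -2.248.
df = n − k − 1 = 114 − 3 − 1 = 110.
One-sided p ≈ 0.0133, which is < 0.1, so reject H₀.
There is evidence that the true slope on vehicle weight is below -0.3745 mpg per unit, holding the other predictors fixed.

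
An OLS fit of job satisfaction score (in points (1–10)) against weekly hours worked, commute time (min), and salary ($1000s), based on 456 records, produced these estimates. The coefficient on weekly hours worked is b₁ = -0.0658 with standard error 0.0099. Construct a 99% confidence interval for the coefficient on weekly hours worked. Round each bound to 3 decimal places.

(-0.091, -0.040)

df = n − k − 1 = 456 − 3 − 1 = 452.
t* = t_{0.005, 452} = 2.58675.
Margin = t* × SE = 2.58675 × 0.0099 = 0.02561.
CI: -0.0658 ± 0.02561 → (-0.091, -0.040).
With 99% confidence, each one-unit increase in weekly hours worked is associated with a change of between -0.091 and -0.040 points (1–10) in job satisfaction score, holding the other predictors fixed.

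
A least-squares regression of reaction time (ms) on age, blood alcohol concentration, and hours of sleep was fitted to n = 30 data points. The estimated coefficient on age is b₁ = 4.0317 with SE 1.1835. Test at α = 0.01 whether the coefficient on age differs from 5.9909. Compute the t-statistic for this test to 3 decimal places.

t = -1.655

H₀: β₁ = 5.9909 vs H₁: β₁ ≠ 5.9909.
t = (b₁ − β₁⁰)/SE = (4.0317 − 5.9909) / 1.1835 = -1.655.
df = n − k − 1 = 30 − 3 − 1 = 26.
Two-sided p ≈ 0.1099, which is ≥ 0.01, so fail to reject H₀.
The data are consistent with a true slope of 5.9909 ms per unit of age, holding the other predictors fixed.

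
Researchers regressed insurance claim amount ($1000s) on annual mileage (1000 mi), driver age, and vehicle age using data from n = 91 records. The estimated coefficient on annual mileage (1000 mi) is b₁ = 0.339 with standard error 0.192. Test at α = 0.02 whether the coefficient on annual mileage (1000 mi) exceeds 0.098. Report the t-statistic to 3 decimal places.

H₀: β₁ = 0.098 vs H₁: β₁ > 0.098.
t = (b₁ − β₁⁰)/SE = (0.339 − 0.098) / 0.192 = 1.255.
df = n − k − 1 = 91 − 3 − 1 = 87.
One-sided p ≈ 0.1064, which is ≥ 0.02, so fail to reject H₀.
The data do not give significant evidence that the true slope on annual mileage (1000 mi) exceeds 0.098 $1000s per unit, holding the other predictors fixed.

t = 1.255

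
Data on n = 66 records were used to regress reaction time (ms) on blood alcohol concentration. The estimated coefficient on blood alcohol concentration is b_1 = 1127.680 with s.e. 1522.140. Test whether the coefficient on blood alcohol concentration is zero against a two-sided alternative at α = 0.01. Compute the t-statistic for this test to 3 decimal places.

H₀: β₁ = 0 vs H₁: β₁ ≠ 0.
t = (b_1 − β₁⁰)/SE = 1127.680 / 1522.140 = 0.741.
df = n − 2 = 66 − 2 = 64.
Two-sided p ≈ 0.4615, which is ≥ 0.01, so fail to reject H₀.
The data do not give significant evidence of an association between blood alcohol concentration and reaction time.

t = 0.741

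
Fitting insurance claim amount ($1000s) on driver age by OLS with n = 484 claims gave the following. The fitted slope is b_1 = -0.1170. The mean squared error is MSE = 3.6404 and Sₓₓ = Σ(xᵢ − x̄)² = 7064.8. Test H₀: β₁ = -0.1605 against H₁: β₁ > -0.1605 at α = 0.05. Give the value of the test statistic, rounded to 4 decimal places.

SE(b_1) = √(MSE/Sₓₓ) = √(3.6404/7064.8) = 0.0226999.
t = (-0.1170 − (-0.1605)) / 0.0226999 = 1.9163.
df = n − 2 = 482.
One-sided p ≈ 0.0280, which is < 0.05, so reject H₀.
There is evidence that the true slope on driver age exceeds -0.1605 $1000s per unit.

t = 1.9163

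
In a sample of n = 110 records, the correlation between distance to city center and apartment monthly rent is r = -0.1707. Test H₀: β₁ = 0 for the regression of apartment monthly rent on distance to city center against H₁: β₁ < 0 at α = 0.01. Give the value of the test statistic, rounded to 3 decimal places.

t = r·√(n − 2)/√(1 − r²) = -0.1707·√108/√0.970862 = -1.800.
df = n − 2 = 108.
One-sided p ≈ 0.0373, which is ≥ 0.01, so fail to reject H₀.
The data do not give significant evidence of a linear association between distance to city center and apartment monthly rent.

t = -1.800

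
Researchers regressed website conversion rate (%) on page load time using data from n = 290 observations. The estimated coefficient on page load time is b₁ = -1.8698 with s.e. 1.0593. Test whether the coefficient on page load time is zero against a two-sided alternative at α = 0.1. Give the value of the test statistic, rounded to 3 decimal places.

t = -1.765

H₀: β₁ = 0 vs H₁: β₁ ≠ 0.
t = (b₁ − β₁⁰)/SE = -1.8698 / 1.0593 = -1.765.
df = n − 2 = 290 − 2 = 288.
Two-sided p ≈ 0.0786, which is < 0.1, so reject H₀.
There is evidence that page load time is associated with website conversion rate.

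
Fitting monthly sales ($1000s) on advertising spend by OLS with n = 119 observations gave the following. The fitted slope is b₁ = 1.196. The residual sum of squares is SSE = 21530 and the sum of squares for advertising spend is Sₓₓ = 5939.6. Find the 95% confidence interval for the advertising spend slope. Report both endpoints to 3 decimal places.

(0.847, 1.545)

MSE = SSE/(n − 2) = 21530/117 = 184.017.
SE(b₁) = √(MSE/Sₓₓ) = √(184.017/5939.6) = 0.176015.
df = n − 2 = 117.
t* = t_{0.025, 117} = 1.980448.
Margin = t* × SE = 1.980448 × 0.176015 = 0.34859.
CI: 1.196 ± 0.34859 → (0.847, 1.545).
With 95% confidence, each one-unit increase in advertising spend is associated with a change of between 0.847 and 1.545 $1000s in monthly sales.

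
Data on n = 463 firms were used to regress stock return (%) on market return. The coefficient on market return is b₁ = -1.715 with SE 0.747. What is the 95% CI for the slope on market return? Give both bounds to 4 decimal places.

df = n − 2 = 463 − 2 = 461.
t* = t_{0.025, 461} = 1.965123.
Margin = t* × SE = 1.965123 × 0.747 = 1.467947.
CI: -1.715 ± 1.467947 → (-3.1829, -0.2471).
With 95% confidence, each one-unit increase in market return is associated with a change of between -3.1829 and -0.2471 % in stock return.

(-3.1829, -0.2471)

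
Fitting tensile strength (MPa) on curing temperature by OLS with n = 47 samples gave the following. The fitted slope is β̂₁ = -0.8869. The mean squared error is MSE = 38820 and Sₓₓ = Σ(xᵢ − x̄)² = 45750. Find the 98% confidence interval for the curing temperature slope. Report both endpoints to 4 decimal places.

(-3.1088, 1.3350)

SE(β̂₁) = √(MSE/Sₓₓ) = √(38820/45750) = 0.921154.
df = n − 2 = 45.
t* = t_{0.01, 45} = 2.412116.
Margin = t* × SE = 2.412116 × 0.921154 = 2.221930.
CI: -0.8869 ± 2.221930 → (-3.1088, 1.3350).
With 98% confidence, each one-unit increase in curing temperature is associated with a change of between -3.1088 and 1.3350 MPa in tensile strength.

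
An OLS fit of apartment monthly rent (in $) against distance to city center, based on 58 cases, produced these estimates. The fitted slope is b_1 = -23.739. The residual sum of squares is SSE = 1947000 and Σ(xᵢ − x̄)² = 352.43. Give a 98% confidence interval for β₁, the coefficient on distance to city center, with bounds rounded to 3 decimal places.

MSE = SSE/(n − 2) = 1947000/56 = 34767.9.
SE(b_1) = √(MSE/Sₓₓ) = √(34767.9/352.43) = 9.93236.
df = n − 2 = 56.
t* = t_{0.01, 56} = 2.394801.
Margin = t* × SE = 2.394801 × 9.93236 = 23.78603.
CI: -23.739 ± 23.78603 → (-47.525, 0.047).
With 98% confidence, each one-unit increase in distance to city center is associated with a change of between -47.525 and 0.047 $ in apartment monthly rent.

(-47.525, 0.047)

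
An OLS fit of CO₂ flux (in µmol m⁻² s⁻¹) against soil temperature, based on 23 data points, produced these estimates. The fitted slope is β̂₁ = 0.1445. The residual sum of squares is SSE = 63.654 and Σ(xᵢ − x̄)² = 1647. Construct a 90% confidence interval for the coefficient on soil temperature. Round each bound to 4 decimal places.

MSE = SSE/(n − 2) = 63.654/21 = 3.03114.
SE(β̂₁) = √(MSE/Sₓₓ) = √(3.03114/1647) = 0.0428999.
df = n − 2 = 21.
t* = t_{0.05, 21} = 1.720743.
Margin = t* × SE = 1.720743 × 0.0428999 = 0.073820.
CI: 0.1445 ± 0.073820 → (0.0707, 0.2183).
With 90% confidence, each one-unit increase in soil temperature is associated with a change of between 0.0707 and 0.2183 µmol m⁻² s⁻¹ in CO₂ flux.

(0.0707, 0.2183)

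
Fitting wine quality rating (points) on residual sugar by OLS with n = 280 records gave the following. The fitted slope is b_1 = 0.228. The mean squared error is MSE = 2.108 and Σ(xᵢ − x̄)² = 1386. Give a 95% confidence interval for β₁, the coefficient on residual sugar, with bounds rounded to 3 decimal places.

(0.151, 0.305)

SE(b_1) = √(MSE/Sₓₓ) = √(2.108/1386) = 0.038999.
df = n − 2 = 278.
t* = t_{0.025, 278} = 1.968534.
Margin = t* × SE = 1.968534 × 0.038999 = 0.07677.
CI: 0.228 ± 0.07677 → (0.151, 0.305).
With 95% confidence, each one-unit increase in residual sugar is associated with a change of between 0.151 and 0.305 points in wine quality rating.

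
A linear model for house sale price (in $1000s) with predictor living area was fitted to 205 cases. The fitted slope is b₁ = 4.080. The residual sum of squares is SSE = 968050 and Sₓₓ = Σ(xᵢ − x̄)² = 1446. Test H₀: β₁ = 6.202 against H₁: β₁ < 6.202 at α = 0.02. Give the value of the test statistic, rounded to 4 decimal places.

t = -1.1685

MSE = SSE/(n − 2) = 968050/203 = 4768.72.
SE(b₁) = √(MSE/Sₓₓ) = √(4768.72/1446) = 1.816.
t = (4.080 − 6.202) / 1.816 = -1.1685.
df = n − 2 = 203.
One-sided p ≈ 0.1220, which is ≥ 0.02, so fail to reject H₀.
The data do not give significant evidence that the true slope on living area is below 6.202 $1000s per unit.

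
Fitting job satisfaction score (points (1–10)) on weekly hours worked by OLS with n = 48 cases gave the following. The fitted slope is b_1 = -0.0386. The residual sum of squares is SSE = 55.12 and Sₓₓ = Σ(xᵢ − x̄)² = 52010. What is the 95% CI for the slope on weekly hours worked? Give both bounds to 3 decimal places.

(-0.048, -0.029)

MSE = SSE/(n − 2) = 55.12/46 = 1.19826.
SE(b_1) = √(MSE/Sₓₓ) = √(1.19826/52010) = 0.0047999.
df = n − 2 = 46.
t* = t_{0.025, 46} = 2.012896.
Margin = t* × SE = 2.012896 × 0.0047999 = 0.00966.
CI: -0.0386 ± 0.00966 → (-0.048, -0.029).
With 95% confidence, each one-unit increase in weekly hours worked is associated with a change of between -0.048 and -0.029 points (1–10) in job satisfaction score.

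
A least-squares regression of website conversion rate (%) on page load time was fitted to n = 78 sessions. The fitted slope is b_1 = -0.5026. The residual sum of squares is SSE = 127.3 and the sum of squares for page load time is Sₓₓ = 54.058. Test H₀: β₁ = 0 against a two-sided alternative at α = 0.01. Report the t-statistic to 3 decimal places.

t = -2.855

MSE = SSE/(n − 2) = 127.3/76 = 1.675.
SE(b_1) = √(MSE/Sₓₓ) = √(1.675/54.058) = 0.176026.
t = -0.5026 / 0.176026 = -2.855.
df = n − 2 = 76.
Two-sided p ≈ 0.0055, which is < 0.01, so reject H₀.
There is evidence that page load time is associated with website conversion rate.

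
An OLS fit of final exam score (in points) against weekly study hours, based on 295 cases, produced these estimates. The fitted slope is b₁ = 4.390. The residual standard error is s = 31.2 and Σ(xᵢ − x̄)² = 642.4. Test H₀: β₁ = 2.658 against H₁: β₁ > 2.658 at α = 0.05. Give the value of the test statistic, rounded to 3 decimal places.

SE(b₁) = s/√Sₓₓ = 31.2/√642.4 = 1.23098.
t = (4.390 − 2.658) / 1.23098 = 1.407.
df = n − 2 = 293.
One-sided p ≈ 0.0802, which is ≥ 0.05, so fail to reject H₀.
The data do not give significant evidence that the true slope on weekly study hours exceeds 2.658 points per unit.

t = 1.407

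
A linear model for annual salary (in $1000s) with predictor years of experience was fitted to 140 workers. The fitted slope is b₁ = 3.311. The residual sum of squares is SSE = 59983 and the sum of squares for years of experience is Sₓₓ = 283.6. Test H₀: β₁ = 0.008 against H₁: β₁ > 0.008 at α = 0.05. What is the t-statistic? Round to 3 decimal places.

t = 2.668

MSE = SSE/(n − 2) = 59983/138 = 434.659.
SE(b₁) = √(MSE/Sₓₓ) = √(434.659/283.6) = 1.238.
t = (3.311 − 0.008) / 1.238 = 2.668.
df = n − 2 = 138.
One-sided p ≈ 0.0043, which is < 0.05, so reject H₀.
There is evidence that the true slope on years of experience exceeds 0.008 $1000s per unit.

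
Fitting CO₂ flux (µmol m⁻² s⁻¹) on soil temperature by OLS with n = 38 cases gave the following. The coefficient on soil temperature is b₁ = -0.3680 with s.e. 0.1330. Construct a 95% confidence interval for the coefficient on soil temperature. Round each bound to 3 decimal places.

df = n − 2 = 38 − 2 = 36.
t* = t_{0.025, 36} = 2.028094.
Margin = t* × SE = 2.028094 × 0.1330 = 0.26974.
CI: -0.3680 ± 0.26974 → (-0.638, -0.098).
With 95% confidence, each one-unit increase in soil temperature is associated with a change of between -0.638 and -0.098 µmol m⁻² s⁻¹ in CO₂ flux.

(-0.638, -0.098)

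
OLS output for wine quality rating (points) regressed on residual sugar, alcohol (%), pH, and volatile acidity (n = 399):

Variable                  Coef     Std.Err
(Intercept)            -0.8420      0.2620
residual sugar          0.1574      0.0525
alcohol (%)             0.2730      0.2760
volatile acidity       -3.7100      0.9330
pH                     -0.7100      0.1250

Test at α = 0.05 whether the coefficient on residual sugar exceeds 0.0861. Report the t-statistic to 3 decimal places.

Read off: b = 0.1574, SE = 0.0525 for residual sugar.
H₀: β₁ = 0.0861 vs H₁: β₁ > 0.0861.
t = (0.1574 − 0.0861) / 0.0525 = 1.358.
df = n − k − 1 = 399 − 4 − 1 = 394.
One-sided p ≈ 0.0876, which is ≥ 0.05, so fail to reject H₀.
The data do not give significant evidence that the true slope on residual sugar exceeds 0.0861 points per unit, holding the other predictors fixed.

t = 1.358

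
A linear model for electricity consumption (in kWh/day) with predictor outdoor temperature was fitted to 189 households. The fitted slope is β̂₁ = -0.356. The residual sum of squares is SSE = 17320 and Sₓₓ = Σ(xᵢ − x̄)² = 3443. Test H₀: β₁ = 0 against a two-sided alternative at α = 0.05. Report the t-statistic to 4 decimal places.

t = -2.1705

MSE = SSE/(n − 2) = 17320/187 = 92.6203.
SE(β̂₁) = √(MSE/Sₓₓ) = √(92.6203/3443) = 0.164015.
t = -0.356 / 0.164015 = -2.1705.
df = n − 2 = 187.
Two-sided p ≈ 0.0312, which is < 0.05, so reject H₀.
There is evidence that outdoor temperature is associated with electricity consumption.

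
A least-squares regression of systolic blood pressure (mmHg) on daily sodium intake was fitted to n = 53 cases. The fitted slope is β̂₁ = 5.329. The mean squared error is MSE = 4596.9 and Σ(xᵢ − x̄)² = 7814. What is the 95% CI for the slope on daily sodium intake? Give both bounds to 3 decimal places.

(3.789, 6.869)

SE(β̂₁) = √(MSE/Sₓₓ) = √(4596.9/7814) = 0.767001.
df = n − 2 = 51.
t* = t_{0.025, 51} = 2.007584.
Margin = t* × SE = 2.007584 × 0.767001 = 1.53982.
CI: 5.329 ± 1.53982 → (3.789, 6.869).
With 95% confidence, each one-unit increase in daily sodium intake is associated with a change of between 3.789 and 6.869 mmHg in systolic blood pressure.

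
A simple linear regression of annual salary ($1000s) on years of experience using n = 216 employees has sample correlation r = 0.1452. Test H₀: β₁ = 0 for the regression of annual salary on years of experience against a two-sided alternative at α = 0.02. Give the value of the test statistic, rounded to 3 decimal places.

t = r·√(n − 2)/√(1 − r²) = 0.1452·√214/√0.978917 = 2.147.
df = n − 2 = 214.
Two-sided p ≈ 0.0329, which is ≥ 0.02, so fail to reject H₀.
The data do not give significant evidence of a linear association between years of experience and annual salary.

t = 2.147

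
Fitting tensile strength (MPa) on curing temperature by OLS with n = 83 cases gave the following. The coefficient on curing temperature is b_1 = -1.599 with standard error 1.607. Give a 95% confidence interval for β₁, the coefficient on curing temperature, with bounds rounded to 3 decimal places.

df = n − 2 = 83 − 2 = 81.
t* = t_{0.025, 81} = 1.989686.
Margin = t* × SE = 1.989686 × 1.607 = 3.19743.
CI: -1.599 ± 3.19743 → (-4.796, 1.598).
With 95% confidence, each one-unit increase in curing temperature is associated with a change of between -4.796 and 1.598 MPa in tensile strength.

(-4.796, 1.598)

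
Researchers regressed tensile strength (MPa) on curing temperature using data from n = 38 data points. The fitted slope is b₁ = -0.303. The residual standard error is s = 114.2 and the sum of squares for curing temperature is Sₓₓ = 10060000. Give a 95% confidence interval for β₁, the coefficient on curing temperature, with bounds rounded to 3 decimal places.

SE(b₁) = s/√Sₓₓ = 114.2/√10060000 = 0.0360054.
df = n − 2 = 36.
t* = t_{0.025, 36} = 2.028094.
Margin = t* × SE = 2.028094 × 0.0360054 = 0.07302.
CI: -0.303 ± 0.07302 → (-0.376, -0.230).
With 95% confidence, each one-unit increase in curing temperature is associated with a change of between -0.376 and -0.230 MPa in tensile strength.

(-0.376, -0.230)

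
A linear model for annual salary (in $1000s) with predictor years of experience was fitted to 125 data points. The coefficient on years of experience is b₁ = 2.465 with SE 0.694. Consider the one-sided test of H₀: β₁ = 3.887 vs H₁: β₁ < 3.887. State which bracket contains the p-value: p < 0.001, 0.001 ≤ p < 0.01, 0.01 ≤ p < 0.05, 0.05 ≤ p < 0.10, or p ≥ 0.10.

t = (2.465 − 3.887) / 0.694 = -2.049.
df = n − 2 = 125 − 2 = 123.
One-sided p = P(T_{123} < t) ≈ 0.0213.
So 0.01 ≤ p < 0.05.

0.01 ≤ p < 0.05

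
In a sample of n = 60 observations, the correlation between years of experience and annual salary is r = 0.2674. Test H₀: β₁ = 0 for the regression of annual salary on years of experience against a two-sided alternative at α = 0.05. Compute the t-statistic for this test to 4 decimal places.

t = 2.1134

t = r·√(n − 2)/√(1 − r²) = 0.2674·√58/√0.928497 = 2.1134.
df = n − 2 = 58.
Two-sided p ≈ 0.0389, which is < 0.05, so reject H₀.
There is evidence of a linear association between years of experience and annual salary.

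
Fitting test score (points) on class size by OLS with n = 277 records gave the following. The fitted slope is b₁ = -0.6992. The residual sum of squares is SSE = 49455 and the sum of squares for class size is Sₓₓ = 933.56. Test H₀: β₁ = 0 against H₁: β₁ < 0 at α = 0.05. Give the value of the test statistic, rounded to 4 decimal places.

MSE = SSE/(n − 2) = 49455/275 = 179.836.
SE(b₁) = √(MSE/Sₓₓ) = √(179.836/933.56) = 0.438902.
t = -0.6992 / 0.438902 = -1.5931.
df = n − 2 = 275.
One-sided p ≈ 0.0561, which is ≥ 0.05, so fail to reject H₀.
The data do not give significant evidence that the true slope on class size is negative.

t = -1.5931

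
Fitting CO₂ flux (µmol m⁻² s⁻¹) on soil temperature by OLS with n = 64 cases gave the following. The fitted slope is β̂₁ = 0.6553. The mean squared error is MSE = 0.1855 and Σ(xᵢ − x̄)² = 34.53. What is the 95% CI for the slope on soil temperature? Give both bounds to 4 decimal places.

(0.5088, 0.8018)

SE(β̂₁) = √(MSE/Sₓₓ) = √(0.1855/34.53) = 0.0732949.
df = n − 2 = 62.
t* = t_{0.025, 62} = 1.998972.
Margin = t* × SE = 1.998972 × 0.0732949 = 0.146514.
CI: 0.6553 ± 0.146514 → (0.5088, 0.8018).
With 95% confidence, each one-unit increase in soil temperature is associated with a change of between 0.5088 and 0.8018 µmol m⁻² s⁻¹ in CO₂ flux.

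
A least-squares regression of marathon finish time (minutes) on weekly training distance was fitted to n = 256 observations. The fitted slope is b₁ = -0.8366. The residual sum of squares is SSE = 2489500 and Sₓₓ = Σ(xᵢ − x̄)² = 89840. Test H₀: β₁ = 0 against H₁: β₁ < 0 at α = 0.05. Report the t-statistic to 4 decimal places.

t = -2.5329

MSE = SSE/(n − 2) = 2489500/254 = 9801.18.
SE(b₁) = √(MSE/Sₓₓ) = √(9801.18/89840) = 0.330297.
t = -0.8366 / 0.330297 = -2.5329.
df = n − 2 = 254.
One-sided p ≈ 0.0060, which is < 0.05, so reject H₀.
There is evidence that the true slope on weekly training distance is negative.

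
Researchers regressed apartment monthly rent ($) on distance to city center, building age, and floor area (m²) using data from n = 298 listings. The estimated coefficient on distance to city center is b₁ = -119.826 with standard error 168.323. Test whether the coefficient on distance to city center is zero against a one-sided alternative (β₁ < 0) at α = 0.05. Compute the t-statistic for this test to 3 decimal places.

H₀: β₁ = 0 vs H₁: β₁ < 0.
t = (b₁ − β₁⁰)/SE = -119.826 / 168.323 = -0.712.
df = n − k − 1 = 298 − 3 − 1 = 294.
One-sided p ≈ 0.2386, which is ≥ 0.05, so fail to reject H₀.
The data do not give significant evidence that the true slope on distance to city center is negative, holding the other predictors fixed.

t = -0.712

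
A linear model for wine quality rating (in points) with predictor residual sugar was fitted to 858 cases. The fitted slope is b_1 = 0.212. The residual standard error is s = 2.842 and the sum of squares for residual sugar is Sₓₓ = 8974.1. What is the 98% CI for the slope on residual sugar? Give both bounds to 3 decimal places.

SE(b_1) = s/√Sₓₓ = 2.842/√8974.1 = 0.0300005.
df = n − 2 = 856.
t* = t_{0.01, 856} = 2.330712.
Margin = t* × SE = 2.330712 × 0.0300005 = 0.06992.
CI: 0.212 ± 0.06992 → (0.142, 0.282).
With 98% confidence, each one-unit increase in residual sugar is associated with a change of between 0.142 and 0.282 points in wine quality rating.

(0.142, 0.282)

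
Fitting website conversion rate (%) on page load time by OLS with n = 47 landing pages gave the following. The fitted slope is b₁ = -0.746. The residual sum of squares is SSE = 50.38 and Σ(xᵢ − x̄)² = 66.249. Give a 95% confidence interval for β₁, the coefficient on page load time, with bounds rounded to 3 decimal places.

MSE = SSE/(n − 2) = 50.38/45 = 1.11956.
SE(b₁) = √(MSE/Sₓₓ) = √(1.11956/66.249) = 0.129997.
df = n − 2 = 45.
t* = t_{0.025, 45} = 2.014103.
Margin = t* × SE = 2.014103 × 0.129997 = 0.26183.
CI: -0.746 ± 0.26183 → (-1.008, -0.484).
With 95% confidence, each one-unit increase in page load time is associated with a change of between -1.008 and -0.484 % in website conversion rate.

(-1.008, -0.484)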